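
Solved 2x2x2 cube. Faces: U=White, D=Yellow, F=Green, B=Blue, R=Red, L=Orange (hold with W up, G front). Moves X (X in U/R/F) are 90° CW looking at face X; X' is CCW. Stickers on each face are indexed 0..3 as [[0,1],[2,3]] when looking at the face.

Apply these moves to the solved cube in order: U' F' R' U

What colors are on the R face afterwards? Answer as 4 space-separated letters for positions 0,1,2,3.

Answer: Y R Y Y

Derivation:
After move 1 (U'): U=WWWW F=OOGG R=GGRR B=RRBB L=BBOO
After move 2 (F'): F=OGOG U=WWGR R=YGYR D=BOYY L=BWOW
After move 3 (R'): R=GRYY U=WBGR F=OWOR D=BGYG B=YROB
After move 4 (U): U=GWRB F=GROR R=YRYY B=BWOB L=OWOW
Query: R face = YRYY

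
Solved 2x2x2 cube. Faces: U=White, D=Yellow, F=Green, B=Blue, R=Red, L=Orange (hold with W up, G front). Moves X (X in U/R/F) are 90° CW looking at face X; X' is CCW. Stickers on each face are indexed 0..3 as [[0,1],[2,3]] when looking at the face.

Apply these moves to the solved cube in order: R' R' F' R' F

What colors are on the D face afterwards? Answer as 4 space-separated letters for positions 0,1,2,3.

After move 1 (R'): R=RRRR U=WBWB F=GWGW D=YGYG B=YBYB
After move 2 (R'): R=RRRR U=WYWY F=GBGB D=YWYW B=GBGB
After move 3 (F'): F=BBGG U=WYRR R=WRYR D=OOYW L=OYOW
After move 4 (R'): R=RRWY U=WGRG F=BYGR D=OBYG B=WBOB
After move 5 (F): F=GBRY U=WGWY R=RRGY D=WRYG L=OOOB
Query: D face = WRYG

Answer: W R Y G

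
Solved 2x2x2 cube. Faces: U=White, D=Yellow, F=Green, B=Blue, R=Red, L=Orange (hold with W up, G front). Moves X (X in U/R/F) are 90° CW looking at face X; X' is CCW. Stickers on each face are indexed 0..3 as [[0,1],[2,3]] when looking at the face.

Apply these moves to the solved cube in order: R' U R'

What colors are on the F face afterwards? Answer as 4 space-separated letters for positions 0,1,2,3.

After move 1 (R'): R=RRRR U=WBWB F=GWGW D=YGYG B=YBYB
After move 2 (U): U=WWBB F=RRGW R=YBRR B=OOYB L=GWOO
After move 3 (R'): R=BRYR U=WYBO F=RWGB D=YRYW B=GOGB
Query: F face = RWGB

Answer: R W G B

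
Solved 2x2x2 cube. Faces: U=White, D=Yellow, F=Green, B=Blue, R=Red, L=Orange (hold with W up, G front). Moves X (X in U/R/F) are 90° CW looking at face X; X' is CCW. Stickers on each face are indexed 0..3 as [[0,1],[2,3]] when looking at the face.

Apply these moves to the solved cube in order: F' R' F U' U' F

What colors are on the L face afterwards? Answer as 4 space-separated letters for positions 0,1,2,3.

After move 1 (F'): F=GGGG U=WWRR R=YRYR D=OOYY L=OWOW
After move 2 (R'): R=RRYY U=WBRB F=GWGR D=OGYG B=YBOB
After move 3 (F): F=GGRW U=WBWW R=RRBY D=YRYG L=OOOG
After move 4 (U'): U=BWWW F=OORW R=GGBY B=RROB L=YBOG
After move 5 (U'): U=WWBW F=YBRW R=OOBY B=GGOB L=RROG
After move 6 (F): F=RYWB U=WWGR R=BOWY D=BOYG L=RYOR
Query: L face = RYOR

Answer: R Y O R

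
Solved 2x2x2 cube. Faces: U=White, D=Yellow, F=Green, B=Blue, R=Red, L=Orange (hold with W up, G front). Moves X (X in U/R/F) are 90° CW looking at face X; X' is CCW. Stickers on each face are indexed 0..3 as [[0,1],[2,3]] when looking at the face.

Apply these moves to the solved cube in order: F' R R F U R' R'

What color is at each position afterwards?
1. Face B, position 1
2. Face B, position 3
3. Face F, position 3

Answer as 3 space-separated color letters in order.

After move 1 (F'): F=GGGG U=WWRR R=YRYR D=OOYY L=OWOW
After move 2 (R): R=YYRR U=WGRG F=GOGY D=OBYB B=RBWB
After move 3 (R): R=RYRY U=WORY F=GBGB D=OWYR B=GBGB
After move 4 (F): F=GGBB U=WOWW R=RYYY D=RRYR L=OOOW
After move 5 (U): U=WWWO F=RYBB R=GBYY B=OOGB L=GGOW
After move 6 (R'): R=BYGY U=WGWO F=RWBO D=RYYB B=RORB
After move 7 (R'): R=YYBG U=WRWR F=RGBO D=RWYO B=BOYB
Query 1: B[1] = O
Query 2: B[3] = B
Query 3: F[3] = O

Answer: O B O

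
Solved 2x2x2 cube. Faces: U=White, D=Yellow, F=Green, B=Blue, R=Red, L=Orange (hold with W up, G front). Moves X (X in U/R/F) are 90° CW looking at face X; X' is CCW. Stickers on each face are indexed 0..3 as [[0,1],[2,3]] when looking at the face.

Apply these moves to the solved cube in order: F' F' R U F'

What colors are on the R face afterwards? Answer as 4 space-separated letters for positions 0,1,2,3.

After move 1 (F'): F=GGGG U=WWRR R=YRYR D=OOYY L=OWOW
After move 2 (F'): F=GGGG U=WWYY R=OROR D=WWYY L=OROR
After move 3 (R): R=OORR U=WGYG F=GWGY D=WBYB B=YBWB
After move 4 (U): U=YWGG F=OOGY R=YBRR B=ORWB L=GWOR
After move 5 (F'): F=OYOG U=YWYR R=BBWR D=WRYB L=GGOG
Query: R face = BBWR

Answer: B B W R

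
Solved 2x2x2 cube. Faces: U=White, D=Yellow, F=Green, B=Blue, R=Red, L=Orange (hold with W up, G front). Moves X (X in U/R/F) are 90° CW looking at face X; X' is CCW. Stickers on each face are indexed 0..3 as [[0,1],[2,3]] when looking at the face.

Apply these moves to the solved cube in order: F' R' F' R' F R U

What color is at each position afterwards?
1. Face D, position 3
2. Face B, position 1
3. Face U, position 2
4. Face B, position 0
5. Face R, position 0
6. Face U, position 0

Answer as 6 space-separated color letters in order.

After move 1 (F'): F=GGGG U=WWRR R=YRYR D=OOYY L=OWOW
After move 2 (R'): R=RRYY U=WBRB F=GWGR D=OGYG B=YBOB
After move 3 (F'): F=WRGG U=WBRY R=GROY D=WWYG L=OBOR
After move 4 (R'): R=RYGO U=WORY F=WBGY D=WRYG B=GBWB
After move 5 (F): F=GWYB U=WORB R=RYYO D=GRYG L=OWOR
After move 6 (R): R=YROY U=WWRB F=GRYG D=GWYG B=BBOB
After move 7 (U): U=RWBW F=YRYG R=BBOY B=OWOB L=GROR
Query 1: D[3] = G
Query 2: B[1] = W
Query 3: U[2] = B
Query 4: B[0] = O
Query 5: R[0] = B
Query 6: U[0] = R

Answer: G W B O B R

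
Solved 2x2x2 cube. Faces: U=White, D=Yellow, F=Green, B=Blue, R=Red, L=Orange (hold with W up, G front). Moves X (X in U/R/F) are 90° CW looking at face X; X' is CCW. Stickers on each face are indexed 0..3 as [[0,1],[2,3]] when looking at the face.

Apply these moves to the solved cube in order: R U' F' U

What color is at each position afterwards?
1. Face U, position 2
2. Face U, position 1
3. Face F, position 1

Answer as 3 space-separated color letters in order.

Answer: R G Y

Derivation:
After move 1 (R): R=RRRR U=WGWG F=GYGY D=YBYB B=WBWB
After move 2 (U'): U=GGWW F=OOGY R=GYRR B=RRWB L=WBOO
After move 3 (F'): F=OYOG U=GGGR R=BYYR D=BOYB L=WWOW
After move 4 (U): U=GGRG F=BYOG R=RRYR B=WWWB L=OYOW
Query 1: U[2] = R
Query 2: U[1] = G
Query 3: F[1] = Y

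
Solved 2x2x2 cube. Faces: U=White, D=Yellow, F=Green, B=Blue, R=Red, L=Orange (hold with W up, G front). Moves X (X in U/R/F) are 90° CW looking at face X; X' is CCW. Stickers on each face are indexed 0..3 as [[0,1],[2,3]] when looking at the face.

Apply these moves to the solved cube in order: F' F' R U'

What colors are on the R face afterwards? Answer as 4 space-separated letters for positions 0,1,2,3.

After move 1 (F'): F=GGGG U=WWRR R=YRYR D=OOYY L=OWOW
After move 2 (F'): F=GGGG U=WWYY R=OROR D=WWYY L=OROR
After move 3 (R): R=OORR U=WGYG F=GWGY D=WBYB B=YBWB
After move 4 (U'): U=GGWY F=ORGY R=GWRR B=OOWB L=YBOR
Query: R face = GWRR

Answer: G W R R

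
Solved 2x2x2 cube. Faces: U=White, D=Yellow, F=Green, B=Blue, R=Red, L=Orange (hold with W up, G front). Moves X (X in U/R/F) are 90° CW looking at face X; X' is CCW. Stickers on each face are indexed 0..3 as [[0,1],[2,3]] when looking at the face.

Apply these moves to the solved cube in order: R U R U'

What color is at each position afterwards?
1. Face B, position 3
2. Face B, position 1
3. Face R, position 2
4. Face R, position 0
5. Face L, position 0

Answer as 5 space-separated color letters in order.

Answer: B W R R G

Derivation:
After move 1 (R): R=RRRR U=WGWG F=GYGY D=YBYB B=WBWB
After move 2 (U): U=WWGG F=RRGY R=WBRR B=OOWB L=GYOO
After move 3 (R): R=RWRB U=WRGY F=RBGB D=YWYO B=GOWB
After move 4 (U'): U=RYWG F=GYGB R=RBRB B=RWWB L=GOOO
Query 1: B[3] = B
Query 2: B[1] = W
Query 3: R[2] = R
Query 4: R[0] = R
Query 5: L[0] = G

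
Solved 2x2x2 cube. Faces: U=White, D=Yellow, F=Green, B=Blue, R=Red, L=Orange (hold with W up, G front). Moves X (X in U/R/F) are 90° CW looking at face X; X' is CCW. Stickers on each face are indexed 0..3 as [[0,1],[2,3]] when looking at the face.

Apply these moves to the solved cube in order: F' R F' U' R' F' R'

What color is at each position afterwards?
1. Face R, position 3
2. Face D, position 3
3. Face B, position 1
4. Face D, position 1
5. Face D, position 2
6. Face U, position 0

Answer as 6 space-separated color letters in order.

Answer: W G Y Y Y G

Derivation:
After move 1 (F'): F=GGGG U=WWRR R=YRYR D=OOYY L=OWOW
After move 2 (R): R=YYRR U=WGRG F=GOGY D=OBYB B=RBWB
After move 3 (F'): F=OYGG U=WGYR R=BYOR D=WWYB L=OGOR
After move 4 (U'): U=GRWY F=OGGG R=OYOR B=BYWB L=RBOR
After move 5 (R'): R=YROO U=GWWB F=ORGY D=WGYG B=BYWB
After move 6 (F'): F=RYOG U=GWYO R=GRWO D=BRYG L=RBOW
After move 7 (R'): R=ROGW U=GWYB F=RWOO D=BYYG B=GYRB
Query 1: R[3] = W
Query 2: D[3] = G
Query 3: B[1] = Y
Query 4: D[1] = Y
Query 5: D[2] = Y
Query 6: U[0] = G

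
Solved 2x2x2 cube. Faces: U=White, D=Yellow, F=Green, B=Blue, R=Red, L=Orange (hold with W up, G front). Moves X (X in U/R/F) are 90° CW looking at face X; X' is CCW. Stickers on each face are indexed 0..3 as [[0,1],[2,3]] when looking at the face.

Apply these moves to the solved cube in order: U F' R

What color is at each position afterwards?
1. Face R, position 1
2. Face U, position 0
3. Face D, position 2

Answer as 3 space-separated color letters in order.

Answer: Y W Y

Derivation:
After move 1 (U): U=WWWW F=RRGG R=BBRR B=OOBB L=GGOO
After move 2 (F'): F=RGRG U=WWBR R=YBYR D=GOYY L=GWOW
After move 3 (R): R=YYRB U=WGBG F=RORY D=GBYO B=ROWB
Query 1: R[1] = Y
Query 2: U[0] = W
Query 3: D[2] = Y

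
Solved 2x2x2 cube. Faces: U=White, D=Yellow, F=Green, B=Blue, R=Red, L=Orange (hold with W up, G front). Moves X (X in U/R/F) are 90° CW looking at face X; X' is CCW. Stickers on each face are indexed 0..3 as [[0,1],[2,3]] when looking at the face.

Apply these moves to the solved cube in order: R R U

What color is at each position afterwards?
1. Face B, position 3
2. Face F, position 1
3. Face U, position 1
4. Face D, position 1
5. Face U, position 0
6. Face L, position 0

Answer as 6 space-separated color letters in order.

After move 1 (R): R=RRRR U=WGWG F=GYGY D=YBYB B=WBWB
After move 2 (R): R=RRRR U=WYWY F=GBGB D=YWYW B=GBGB
After move 3 (U): U=WWYY F=RRGB R=GBRR B=OOGB L=GBOO
Query 1: B[3] = B
Query 2: F[1] = R
Query 3: U[1] = W
Query 4: D[1] = W
Query 5: U[0] = W
Query 6: L[0] = G

Answer: B R W W W G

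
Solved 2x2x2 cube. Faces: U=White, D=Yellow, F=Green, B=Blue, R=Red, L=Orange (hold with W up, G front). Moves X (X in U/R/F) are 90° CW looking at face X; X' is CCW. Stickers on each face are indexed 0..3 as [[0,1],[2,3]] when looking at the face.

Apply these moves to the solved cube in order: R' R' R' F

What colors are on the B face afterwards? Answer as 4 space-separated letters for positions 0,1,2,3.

After move 1 (R'): R=RRRR U=WBWB F=GWGW D=YGYG B=YBYB
After move 2 (R'): R=RRRR U=WYWY F=GBGB D=YWYW B=GBGB
After move 3 (R'): R=RRRR U=WGWG F=GYGY D=YBYB B=WBWB
After move 4 (F): F=GGYY U=WGOO R=WRGR D=RRYB L=OYOB
Query: B face = WBWB

Answer: W B W B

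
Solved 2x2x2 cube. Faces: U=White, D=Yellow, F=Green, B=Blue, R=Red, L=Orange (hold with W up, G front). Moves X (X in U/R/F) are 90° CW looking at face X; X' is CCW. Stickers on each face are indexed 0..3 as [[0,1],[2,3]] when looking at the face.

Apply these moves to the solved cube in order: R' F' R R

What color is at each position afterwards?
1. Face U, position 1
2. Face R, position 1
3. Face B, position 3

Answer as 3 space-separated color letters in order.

Answer: O Y B

Derivation:
After move 1 (R'): R=RRRR U=WBWB F=GWGW D=YGYG B=YBYB
After move 2 (F'): F=WWGG U=WBRR R=GRYR D=OOYG L=OBOW
After move 3 (R): R=YGRR U=WWRG F=WOGG D=OYYY B=RBBB
After move 4 (R): R=RYRG U=WORG F=WYGY D=OBYR B=GBWB
Query 1: U[1] = O
Query 2: R[1] = Y
Query 3: B[3] = B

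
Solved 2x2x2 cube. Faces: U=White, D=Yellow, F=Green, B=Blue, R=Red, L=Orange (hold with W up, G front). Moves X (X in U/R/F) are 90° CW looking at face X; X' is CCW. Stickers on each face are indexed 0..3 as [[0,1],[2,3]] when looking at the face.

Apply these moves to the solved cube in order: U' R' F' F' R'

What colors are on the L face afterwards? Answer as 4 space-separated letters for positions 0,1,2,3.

Answer: B G O G

Derivation:
After move 1 (U'): U=WWWW F=OOGG R=GGRR B=RRBB L=BBOO
After move 2 (R'): R=GRGR U=WBWR F=OWGW D=YOYG B=YRYB
After move 3 (F'): F=WWOG U=WBGG R=ORYR D=BOYG L=BROW
After move 4 (F'): F=WGWO U=WBOY R=ORBR D=RWYG L=BGOG
After move 5 (R'): R=RROB U=WYOY F=WBWY D=RGYO B=GRWB
Query: L face = BGOG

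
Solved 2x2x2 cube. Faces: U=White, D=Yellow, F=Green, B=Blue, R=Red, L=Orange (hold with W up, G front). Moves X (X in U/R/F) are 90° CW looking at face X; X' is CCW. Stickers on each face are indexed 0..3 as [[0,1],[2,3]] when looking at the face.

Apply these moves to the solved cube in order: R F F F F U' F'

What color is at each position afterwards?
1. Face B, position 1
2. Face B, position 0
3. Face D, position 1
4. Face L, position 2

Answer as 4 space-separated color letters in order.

After move 1 (R): R=RRRR U=WGWG F=GYGY D=YBYB B=WBWB
After move 2 (F): F=GGYY U=WGOO R=WRGR D=RRYB L=OYOB
After move 3 (F): F=YGYG U=WGBY R=OROR D=GWYB L=OROR
After move 4 (F): F=YYGG U=WGRR R=BRYR D=OOYB L=OGOW
After move 5 (F): F=GYGY U=WGWG R=RRRR D=YBYB L=OOOO
After move 6 (U'): U=GGWW F=OOGY R=GYRR B=RRWB L=WBOO
After move 7 (F'): F=OYOG U=GGGR R=BYYR D=BOYB L=WWOW
Query 1: B[1] = R
Query 2: B[0] = R
Query 3: D[1] = O
Query 4: L[2] = O

Answer: R R O O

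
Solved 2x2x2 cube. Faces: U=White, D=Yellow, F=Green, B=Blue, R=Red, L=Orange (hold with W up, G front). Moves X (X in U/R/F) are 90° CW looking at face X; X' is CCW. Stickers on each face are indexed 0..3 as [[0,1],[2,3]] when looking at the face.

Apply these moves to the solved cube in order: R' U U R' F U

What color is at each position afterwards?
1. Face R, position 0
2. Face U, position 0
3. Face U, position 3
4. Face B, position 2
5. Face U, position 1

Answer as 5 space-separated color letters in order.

After move 1 (R'): R=RRRR U=WBWB F=GWGW D=YGYG B=YBYB
After move 2 (U): U=WWBB F=RRGW R=YBRR B=OOYB L=GWOO
After move 3 (U): U=BWBW F=YBGW R=OORR B=GWYB L=RROO
After move 4 (R'): R=OROR U=BYBG F=YWGW D=YBYW B=GWGB
After move 5 (F): F=GYWW U=BYOR R=BRGR D=OOYW L=RYOB
After move 6 (U): U=OBRY F=BRWW R=GWGR B=RYGB L=GYOB
Query 1: R[0] = G
Query 2: U[0] = O
Query 3: U[3] = Y
Query 4: B[2] = G
Query 5: U[1] = B

Answer: G O Y G B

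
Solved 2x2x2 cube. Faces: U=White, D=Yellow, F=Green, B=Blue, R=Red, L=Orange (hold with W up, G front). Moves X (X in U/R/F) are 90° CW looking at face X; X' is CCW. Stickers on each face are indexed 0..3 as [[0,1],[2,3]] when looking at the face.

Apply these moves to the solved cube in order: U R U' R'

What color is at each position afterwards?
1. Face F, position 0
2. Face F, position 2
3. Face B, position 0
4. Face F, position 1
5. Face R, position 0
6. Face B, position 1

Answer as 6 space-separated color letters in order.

Answer: G G O G Y B

Derivation:
After move 1 (U): U=WWWW F=RRGG R=BBRR B=OOBB L=GGOO
After move 2 (R): R=RBRB U=WRWG F=RYGY D=YBYO B=WOWB
After move 3 (U'): U=RGWW F=GGGY R=RYRB B=RBWB L=WOOO
After move 4 (R'): R=YBRR U=RWWR F=GGGW D=YGYY B=OBBB
Query 1: F[0] = G
Query 2: F[2] = G
Query 3: B[0] = O
Query 4: F[1] = G
Query 5: R[0] = Y
Query 6: B[1] = B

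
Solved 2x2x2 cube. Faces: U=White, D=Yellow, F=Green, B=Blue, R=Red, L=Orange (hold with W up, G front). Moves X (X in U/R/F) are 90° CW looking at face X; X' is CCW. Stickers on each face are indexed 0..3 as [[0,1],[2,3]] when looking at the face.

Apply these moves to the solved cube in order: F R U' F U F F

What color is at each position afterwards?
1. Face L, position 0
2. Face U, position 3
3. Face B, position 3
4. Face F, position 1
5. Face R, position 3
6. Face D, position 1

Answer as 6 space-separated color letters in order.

After move 1 (F): F=GGGG U=WWOO R=WRWR D=RRYY L=OYOY
After move 2 (R): R=WWRR U=WGOG F=GRGY D=RBYB B=OBWB
After move 3 (U'): U=GGWO F=OYGY R=GRRR B=WWWB L=OBOY
After move 4 (F): F=GOYY U=GGYB R=WROR D=RGYB L=OROB
After move 5 (U): U=YGBG F=WRYY R=WWOR B=ORWB L=GOOB
After move 6 (F): F=YWYR U=YGBO R=BWGR D=OWYB L=GROG
After move 7 (F): F=YYRW U=YGGR R=BWOR D=GBYB L=GOOW
Query 1: L[0] = G
Query 2: U[3] = R
Query 3: B[3] = B
Query 4: F[1] = Y
Query 5: R[3] = R
Query 6: D[1] = B

Answer: G R B Y R B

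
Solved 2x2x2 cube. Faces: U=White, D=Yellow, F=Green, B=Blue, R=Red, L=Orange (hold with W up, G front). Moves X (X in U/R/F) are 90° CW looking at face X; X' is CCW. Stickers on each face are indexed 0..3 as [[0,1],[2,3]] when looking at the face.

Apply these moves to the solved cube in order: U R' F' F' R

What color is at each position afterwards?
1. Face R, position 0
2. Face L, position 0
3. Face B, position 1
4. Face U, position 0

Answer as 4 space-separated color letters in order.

Answer: G G O W

Derivation:
After move 1 (U): U=WWWW F=RRGG R=BBRR B=OOBB L=GGOO
After move 2 (R'): R=BRBR U=WBWO F=RWGW D=YRYG B=YOYB
After move 3 (F'): F=WWRG U=WBBB R=RRYR D=GOYG L=GOOW
After move 4 (F'): F=WGWR U=WBRY R=ORGR D=OWYG L=GBOB
After move 5 (R): R=GORR U=WGRR F=WWWG D=OYYY B=YOBB
Query 1: R[0] = G
Query 2: L[0] = G
Query 3: B[1] = O
Query 4: U[0] = W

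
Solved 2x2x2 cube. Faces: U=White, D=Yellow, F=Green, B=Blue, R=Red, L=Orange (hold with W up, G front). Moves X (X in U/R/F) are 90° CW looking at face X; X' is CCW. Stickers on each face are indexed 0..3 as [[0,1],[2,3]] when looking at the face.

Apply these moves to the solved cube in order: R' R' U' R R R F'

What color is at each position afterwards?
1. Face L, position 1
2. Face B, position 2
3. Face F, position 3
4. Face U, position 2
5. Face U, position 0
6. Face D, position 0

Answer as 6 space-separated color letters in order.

Answer: R W G B Y B

Derivation:
After move 1 (R'): R=RRRR U=WBWB F=GWGW D=YGYG B=YBYB
After move 2 (R'): R=RRRR U=WYWY F=GBGB D=YWYW B=GBGB
After move 3 (U'): U=YYWW F=OOGB R=GBRR B=RRGB L=GBOO
After move 4 (R): R=RGRB U=YOWB F=OWGW D=YGYR B=WRYB
After move 5 (R): R=RRBG U=YWWW F=OGGR D=YYYW B=BROB
After move 6 (R): R=BRGR U=YGWR F=OYGW D=YOYB B=WRWB
After move 7 (F'): F=YWOG U=YGBG R=ORYR D=BOYB L=GROW
Query 1: L[1] = R
Query 2: B[2] = W
Query 3: F[3] = G
Query 4: U[2] = B
Query 5: U[0] = Y
Query 6: D[0] = B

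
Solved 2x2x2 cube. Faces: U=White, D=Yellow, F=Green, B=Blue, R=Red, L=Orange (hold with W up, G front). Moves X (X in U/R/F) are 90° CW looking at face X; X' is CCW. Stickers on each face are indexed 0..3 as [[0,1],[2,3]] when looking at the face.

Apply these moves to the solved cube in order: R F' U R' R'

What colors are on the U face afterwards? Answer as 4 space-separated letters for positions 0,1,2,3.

Answer: R O R B

Derivation:
After move 1 (R): R=RRRR U=WGWG F=GYGY D=YBYB B=WBWB
After move 2 (F'): F=YYGG U=WGRR R=BRYR D=OOYB L=OGOW
After move 3 (U): U=RWRG F=BRGG R=WBYR B=OGWB L=YYOW
After move 4 (R'): R=BRWY U=RWRO F=BWGG D=ORYG B=BGOB
After move 5 (R'): R=RYBW U=RORB F=BWGO D=OWYG B=GGRB
Query: U face = RORB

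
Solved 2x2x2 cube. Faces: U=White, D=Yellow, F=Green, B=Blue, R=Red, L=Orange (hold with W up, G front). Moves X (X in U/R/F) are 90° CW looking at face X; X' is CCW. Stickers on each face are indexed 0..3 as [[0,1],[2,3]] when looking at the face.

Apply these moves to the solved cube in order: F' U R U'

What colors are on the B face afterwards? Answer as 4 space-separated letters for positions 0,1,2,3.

After move 1 (F'): F=GGGG U=WWRR R=YRYR D=OOYY L=OWOW
After move 2 (U): U=RWRW F=YRGG R=BBYR B=OWBB L=GGOW
After move 3 (R): R=YBRB U=RRRG F=YOGY D=OBYO B=WWWB
After move 4 (U'): U=RGRR F=GGGY R=YORB B=YBWB L=WWOW
Query: B face = YBWB

Answer: Y B W B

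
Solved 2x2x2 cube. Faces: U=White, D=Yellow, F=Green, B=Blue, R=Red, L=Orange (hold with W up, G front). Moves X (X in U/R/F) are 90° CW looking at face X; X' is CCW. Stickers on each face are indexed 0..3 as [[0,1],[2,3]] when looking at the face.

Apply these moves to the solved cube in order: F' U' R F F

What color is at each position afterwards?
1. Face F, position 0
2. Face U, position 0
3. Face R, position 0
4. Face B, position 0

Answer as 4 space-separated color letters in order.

After move 1 (F'): F=GGGG U=WWRR R=YRYR D=OOYY L=OWOW
After move 2 (U'): U=WRWR F=OWGG R=GGYR B=YRBB L=BBOW
After move 3 (R): R=YGRG U=WWWG F=OOGY D=OBYY B=RRRB
After move 4 (F): F=GOYO U=WWWB R=WGGG D=RYYY L=BOOB
After move 5 (F): F=YGOO U=WWBO R=WGBG D=GWYY L=BROY
Query 1: F[0] = Y
Query 2: U[0] = W
Query 3: R[0] = W
Query 4: B[0] = R

Answer: Y W W R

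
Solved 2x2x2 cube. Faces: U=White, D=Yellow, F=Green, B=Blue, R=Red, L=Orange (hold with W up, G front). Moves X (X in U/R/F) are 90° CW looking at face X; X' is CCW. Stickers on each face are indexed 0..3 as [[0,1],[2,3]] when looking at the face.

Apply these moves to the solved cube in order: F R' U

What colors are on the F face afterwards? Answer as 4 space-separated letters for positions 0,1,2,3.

Answer: R R G O

Derivation:
After move 1 (F): F=GGGG U=WWOO R=WRWR D=RRYY L=OYOY
After move 2 (R'): R=RRWW U=WBOB F=GWGO D=RGYG B=YBRB
After move 3 (U): U=OWBB F=RRGO R=YBWW B=OYRB L=GWOY
Query: F face = RRGO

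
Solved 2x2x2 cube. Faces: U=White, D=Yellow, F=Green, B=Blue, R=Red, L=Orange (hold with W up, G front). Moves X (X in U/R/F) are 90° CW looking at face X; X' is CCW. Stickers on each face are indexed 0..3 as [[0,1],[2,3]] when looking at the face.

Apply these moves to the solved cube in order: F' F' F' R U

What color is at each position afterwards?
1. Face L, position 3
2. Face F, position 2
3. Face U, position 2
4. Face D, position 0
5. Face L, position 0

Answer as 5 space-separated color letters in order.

After move 1 (F'): F=GGGG U=WWRR R=YRYR D=OOYY L=OWOW
After move 2 (F'): F=GGGG U=WWYY R=OROR D=WWYY L=OROR
After move 3 (F'): F=GGGG U=WWOO R=WRWR D=RRYY L=OYOY
After move 4 (R): R=WWRR U=WGOG F=GRGY D=RBYB B=OBWB
After move 5 (U): U=OWGG F=WWGY R=OBRR B=OYWB L=GROY
Query 1: L[3] = Y
Query 2: F[2] = G
Query 3: U[2] = G
Query 4: D[0] = R
Query 5: L[0] = G

Answer: Y G G R G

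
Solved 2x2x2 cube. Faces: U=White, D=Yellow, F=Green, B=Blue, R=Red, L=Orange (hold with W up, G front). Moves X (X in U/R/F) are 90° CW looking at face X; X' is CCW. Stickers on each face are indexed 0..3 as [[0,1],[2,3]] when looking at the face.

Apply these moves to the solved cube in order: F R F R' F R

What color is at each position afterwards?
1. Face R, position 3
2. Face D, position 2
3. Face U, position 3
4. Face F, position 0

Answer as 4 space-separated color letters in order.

Answer: R Y G Y

Derivation:
After move 1 (F): F=GGGG U=WWOO R=WRWR D=RRYY L=OYOY
After move 2 (R): R=WWRR U=WGOG F=GRGY D=RBYB B=OBWB
After move 3 (F): F=GGYR U=WGYY R=OWGR D=RWYB L=OROB
After move 4 (R'): R=WROG U=WWYO F=GGYY D=RGYR B=BBWB
After move 5 (F): F=YGYG U=WWBR R=YROG D=OWYR L=OROG
After move 6 (R): R=OYGR U=WGBG F=YWYR D=OWYB B=RBWB
Query 1: R[3] = R
Query 2: D[2] = Y
Query 3: U[3] = G
Query 4: F[0] = Y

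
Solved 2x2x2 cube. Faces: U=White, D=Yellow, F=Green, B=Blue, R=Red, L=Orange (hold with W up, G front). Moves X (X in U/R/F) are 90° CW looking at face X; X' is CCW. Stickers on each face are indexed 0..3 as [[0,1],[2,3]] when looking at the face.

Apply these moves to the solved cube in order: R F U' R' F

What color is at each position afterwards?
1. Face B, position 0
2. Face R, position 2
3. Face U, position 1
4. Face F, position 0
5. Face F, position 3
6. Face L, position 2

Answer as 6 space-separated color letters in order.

After move 1 (R): R=RRRR U=WGWG F=GYGY D=YBYB B=WBWB
After move 2 (F): F=GGYY U=WGOO R=WRGR D=RRYB L=OYOB
After move 3 (U'): U=GOWO F=OYYY R=GGGR B=WRWB L=WBOB
After move 4 (R'): R=GRGG U=GWWW F=OOYO D=RYYY B=BRRB
After move 5 (F): F=YOOO U=GWBB R=WRWG D=GGYY L=WROY
Query 1: B[0] = B
Query 2: R[2] = W
Query 3: U[1] = W
Query 4: F[0] = Y
Query 5: F[3] = O
Query 6: L[2] = O

Answer: B W W Y O O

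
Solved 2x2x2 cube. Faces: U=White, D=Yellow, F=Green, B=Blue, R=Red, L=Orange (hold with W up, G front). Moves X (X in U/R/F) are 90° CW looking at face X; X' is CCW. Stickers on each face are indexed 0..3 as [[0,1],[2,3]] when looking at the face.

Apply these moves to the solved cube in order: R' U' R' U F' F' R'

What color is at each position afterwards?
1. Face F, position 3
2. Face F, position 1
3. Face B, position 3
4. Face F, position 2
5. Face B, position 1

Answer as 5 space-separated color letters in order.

After move 1 (R'): R=RRRR U=WBWB F=GWGW D=YGYG B=YBYB
After move 2 (U'): U=BBWW F=OOGW R=GWRR B=RRYB L=YBOO
After move 3 (R'): R=WRGR U=BYWR F=OBGW D=YOYW B=GRGB
After move 4 (U): U=WBRY F=WRGW R=GRGR B=YBGB L=OBOO
After move 5 (F'): F=RWWG U=WBGG R=ORYR D=BOYW L=OYOR
After move 6 (F'): F=WGRW U=WBOY R=ORBR D=YRYW L=OGOG
After move 7 (R'): R=RROB U=WGOY F=WBRY D=YGYW B=WBRB
Query 1: F[3] = Y
Query 2: F[1] = B
Query 3: B[3] = B
Query 4: F[2] = R
Query 5: B[1] = B

Answer: Y B B R B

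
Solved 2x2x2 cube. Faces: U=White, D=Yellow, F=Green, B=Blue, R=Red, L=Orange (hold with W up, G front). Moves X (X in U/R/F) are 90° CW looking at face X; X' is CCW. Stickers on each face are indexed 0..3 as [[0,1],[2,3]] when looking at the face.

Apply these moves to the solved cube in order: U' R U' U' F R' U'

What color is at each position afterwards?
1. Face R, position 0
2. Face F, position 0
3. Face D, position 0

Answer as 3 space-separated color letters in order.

Answer: G R R

Derivation:
After move 1 (U'): U=WWWW F=OOGG R=GGRR B=RRBB L=BBOO
After move 2 (R): R=RGRG U=WOWG F=OYGY D=YBYR B=WRWB
After move 3 (U'): U=OGWW F=BBGY R=OYRG B=RGWB L=WROO
After move 4 (U'): U=GWOW F=WRGY R=BBRG B=OYWB L=RGOO
After move 5 (F): F=GWYR U=GWOG R=OBWG D=RBYR L=RYOB
After move 6 (R'): R=BGOW U=GWOO F=GWYG D=RWYR B=RYBB
After move 7 (U'): U=WOGO F=RYYG R=GWOW B=BGBB L=RYOB
Query 1: R[0] = G
Query 2: F[0] = R
Query 3: D[0] = R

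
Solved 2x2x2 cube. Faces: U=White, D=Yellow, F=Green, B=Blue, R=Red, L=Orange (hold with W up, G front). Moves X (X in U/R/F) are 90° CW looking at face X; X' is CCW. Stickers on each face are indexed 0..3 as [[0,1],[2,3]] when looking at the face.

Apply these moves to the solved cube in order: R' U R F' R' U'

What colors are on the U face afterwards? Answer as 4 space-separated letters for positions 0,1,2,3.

After move 1 (R'): R=RRRR U=WBWB F=GWGW D=YGYG B=YBYB
After move 2 (U): U=WWBB F=RRGW R=YBRR B=OOYB L=GWOO
After move 3 (R): R=RYRB U=WRBW F=RGGG D=YYYO B=BOWB
After move 4 (F'): F=GGRG U=WRRR R=YYYB D=WOYO L=GWOB
After move 5 (R'): R=YBYY U=WWRB F=GRRR D=WGYG B=OOOB
After move 6 (U'): U=WBWR F=GWRR R=GRYY B=YBOB L=OOOB
Query: U face = WBWR

Answer: W B W R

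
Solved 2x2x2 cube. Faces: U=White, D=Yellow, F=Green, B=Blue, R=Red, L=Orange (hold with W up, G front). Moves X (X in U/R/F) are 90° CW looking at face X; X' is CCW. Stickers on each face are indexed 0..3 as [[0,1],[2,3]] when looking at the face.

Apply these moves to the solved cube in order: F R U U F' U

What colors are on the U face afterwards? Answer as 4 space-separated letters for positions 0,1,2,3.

After move 1 (F): F=GGGG U=WWOO R=WRWR D=RRYY L=OYOY
After move 2 (R): R=WWRR U=WGOG F=GRGY D=RBYB B=OBWB
After move 3 (U): U=OWGG F=WWGY R=OBRR B=OYWB L=GROY
After move 4 (U): U=GOGW F=OBGY R=OYRR B=GRWB L=WWOY
After move 5 (F'): F=BYOG U=GOOR R=BYRR D=WYYB L=WWOG
After move 6 (U): U=OGRO F=BYOG R=GRRR B=WWWB L=BYOG
Query: U face = OGRO

Answer: O G R O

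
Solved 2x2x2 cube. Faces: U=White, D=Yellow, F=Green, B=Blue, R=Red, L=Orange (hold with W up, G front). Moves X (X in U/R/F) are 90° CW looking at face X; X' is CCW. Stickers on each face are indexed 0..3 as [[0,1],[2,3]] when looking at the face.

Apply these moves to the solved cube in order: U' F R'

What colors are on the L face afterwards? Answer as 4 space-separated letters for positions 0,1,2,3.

After move 1 (U'): U=WWWW F=OOGG R=GGRR B=RRBB L=BBOO
After move 2 (F): F=GOGO U=WWOB R=WGWR D=RGYY L=BYOY
After move 3 (R'): R=GRWW U=WBOR F=GWGB D=ROYO B=YRGB
Query: L face = BYOY

Answer: B Y O Y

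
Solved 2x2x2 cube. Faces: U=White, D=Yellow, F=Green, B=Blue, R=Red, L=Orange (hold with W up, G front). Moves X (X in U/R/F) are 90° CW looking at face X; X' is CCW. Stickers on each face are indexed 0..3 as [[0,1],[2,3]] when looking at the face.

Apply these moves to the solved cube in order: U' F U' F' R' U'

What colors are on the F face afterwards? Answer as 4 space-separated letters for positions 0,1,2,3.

After move 1 (U'): U=WWWW F=OOGG R=GGRR B=RRBB L=BBOO
After move 2 (F): F=GOGO U=WWOB R=WGWR D=RGYY L=BYOY
After move 3 (U'): U=WBWO F=BYGO R=GOWR B=WGBB L=RROY
After move 4 (F'): F=YOBG U=WBGW R=GORR D=RYYY L=ROOW
After move 5 (R'): R=ORGR U=WBGW F=YBBW D=ROYG B=YGYB
After move 6 (U'): U=BWWG F=ROBW R=YBGR B=ORYB L=YGOW
Query: F face = ROBW

Answer: R O B W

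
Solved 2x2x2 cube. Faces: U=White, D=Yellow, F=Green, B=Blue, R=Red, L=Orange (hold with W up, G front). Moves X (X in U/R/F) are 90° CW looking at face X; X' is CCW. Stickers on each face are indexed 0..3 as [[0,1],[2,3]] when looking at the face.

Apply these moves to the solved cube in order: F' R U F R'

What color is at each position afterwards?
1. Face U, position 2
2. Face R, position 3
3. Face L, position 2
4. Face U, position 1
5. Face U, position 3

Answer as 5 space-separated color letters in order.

After move 1 (F'): F=GGGG U=WWRR R=YRYR D=OOYY L=OWOW
After move 2 (R): R=YYRR U=WGRG F=GOGY D=OBYB B=RBWB
After move 3 (U): U=RWGG F=YYGY R=RBRR B=OWWB L=GOOW
After move 4 (F): F=GYYY U=RWWO R=GBGR D=RRYB L=GOOB
After move 5 (R'): R=BRGG U=RWWO F=GWYO D=RYYY B=BWRB
Query 1: U[2] = W
Query 2: R[3] = G
Query 3: L[2] = O
Query 4: U[1] = W
Query 5: U[3] = O

Answer: W G O W O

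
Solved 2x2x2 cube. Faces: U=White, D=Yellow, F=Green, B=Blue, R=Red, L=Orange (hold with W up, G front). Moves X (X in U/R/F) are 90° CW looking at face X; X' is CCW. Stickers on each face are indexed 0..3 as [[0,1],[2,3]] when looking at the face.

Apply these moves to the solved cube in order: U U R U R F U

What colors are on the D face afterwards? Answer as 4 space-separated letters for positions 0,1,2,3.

Answer: O R Y R

Derivation:
After move 1 (U): U=WWWW F=RRGG R=BBRR B=OOBB L=GGOO
After move 2 (U): U=WWWW F=BBGG R=OORR B=GGBB L=RROO
After move 3 (R): R=RORO U=WBWG F=BYGY D=YBYG B=WGWB
After move 4 (U): U=WWGB F=ROGY R=WGRO B=RRWB L=BYOO
After move 5 (R): R=RWOG U=WOGY F=RBGG D=YWYR B=BRWB
After move 6 (F): F=GRGB U=WOOY R=GWYG D=ORYR L=BYOW
After move 7 (U): U=OWYO F=GWGB R=BRYG B=BYWB L=GROW
Query: D face = ORYR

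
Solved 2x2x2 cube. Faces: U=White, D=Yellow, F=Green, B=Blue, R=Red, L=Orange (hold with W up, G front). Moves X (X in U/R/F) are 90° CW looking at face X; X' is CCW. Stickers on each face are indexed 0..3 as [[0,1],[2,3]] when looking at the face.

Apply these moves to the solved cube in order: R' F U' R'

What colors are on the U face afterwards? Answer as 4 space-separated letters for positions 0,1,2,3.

After move 1 (R'): R=RRRR U=WBWB F=GWGW D=YGYG B=YBYB
After move 2 (F): F=GGWW U=WBOO R=WRBR D=RRYG L=OYOG
After move 3 (U'): U=BOWO F=OYWW R=GGBR B=WRYB L=YBOG
After move 4 (R'): R=GRGB U=BYWW F=OOWO D=RYYW B=GRRB
Query: U face = BYWW

Answer: B Y W W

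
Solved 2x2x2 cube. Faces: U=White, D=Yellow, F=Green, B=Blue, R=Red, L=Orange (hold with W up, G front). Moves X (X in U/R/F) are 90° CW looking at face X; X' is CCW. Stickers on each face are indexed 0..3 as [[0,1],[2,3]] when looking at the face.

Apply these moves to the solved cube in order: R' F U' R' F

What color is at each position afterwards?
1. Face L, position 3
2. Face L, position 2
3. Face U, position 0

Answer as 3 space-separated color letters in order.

Answer: Y O B

Derivation:
After move 1 (R'): R=RRRR U=WBWB F=GWGW D=YGYG B=YBYB
After move 2 (F): F=GGWW U=WBOO R=WRBR D=RRYG L=OYOG
After move 3 (U'): U=BOWO F=OYWW R=GGBR B=WRYB L=YBOG
After move 4 (R'): R=GRGB U=BYWW F=OOWO D=RYYW B=GRRB
After move 5 (F): F=WOOO U=BYGB R=WRWB D=GGYW L=YROY
Query 1: L[3] = Y
Query 2: L[2] = O
Query 3: U[0] = B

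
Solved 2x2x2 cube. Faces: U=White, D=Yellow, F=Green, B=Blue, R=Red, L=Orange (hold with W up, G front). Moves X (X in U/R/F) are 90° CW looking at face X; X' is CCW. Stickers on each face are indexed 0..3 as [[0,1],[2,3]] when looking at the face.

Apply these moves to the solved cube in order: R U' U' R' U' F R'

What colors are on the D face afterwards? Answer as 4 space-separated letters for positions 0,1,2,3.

After move 1 (R): R=RRRR U=WGWG F=GYGY D=YBYB B=WBWB
After move 2 (U'): U=GGWW F=OOGY R=GYRR B=RRWB L=WBOO
After move 3 (U'): U=GWGW F=WBGY R=OORR B=GYWB L=RROO
After move 4 (R'): R=OROR U=GWGG F=WWGW D=YBYY B=BYBB
After move 5 (U'): U=WGGG F=RRGW R=WWOR B=ORBB L=BYOO
After move 6 (F): F=GRWR U=WGOY R=GWGR D=OWYY L=BYOB
After move 7 (R'): R=WRGG U=WBOO F=GGWY D=ORYR B=YRWB
Query: D face = ORYR

Answer: O R Y R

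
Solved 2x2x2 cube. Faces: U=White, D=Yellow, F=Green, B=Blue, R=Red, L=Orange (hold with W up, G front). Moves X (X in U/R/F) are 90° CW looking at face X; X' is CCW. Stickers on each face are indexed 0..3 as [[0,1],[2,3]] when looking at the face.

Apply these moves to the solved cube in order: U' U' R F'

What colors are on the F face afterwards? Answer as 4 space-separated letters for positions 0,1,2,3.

Answer: Y Y B G

Derivation:
After move 1 (U'): U=WWWW F=OOGG R=GGRR B=RRBB L=BBOO
After move 2 (U'): U=WWWW F=BBGG R=OORR B=GGBB L=RROO
After move 3 (R): R=RORO U=WBWG F=BYGY D=YBYG B=WGWB
After move 4 (F'): F=YYBG U=WBRR R=BOYO D=ROYG L=RGOW
Query: F face = YYBG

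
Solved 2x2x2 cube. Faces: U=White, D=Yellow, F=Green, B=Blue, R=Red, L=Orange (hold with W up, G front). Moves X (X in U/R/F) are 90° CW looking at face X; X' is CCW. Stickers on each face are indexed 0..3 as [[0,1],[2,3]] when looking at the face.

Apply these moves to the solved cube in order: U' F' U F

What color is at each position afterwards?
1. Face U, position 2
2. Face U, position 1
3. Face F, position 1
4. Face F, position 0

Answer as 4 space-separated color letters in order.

Answer: W W Y O

Derivation:
After move 1 (U'): U=WWWW F=OOGG R=GGRR B=RRBB L=BBOO
After move 2 (F'): F=OGOG U=WWGR R=YGYR D=BOYY L=BWOW
After move 3 (U): U=GWRW F=YGOG R=RRYR B=BWBB L=OGOW
After move 4 (F): F=OYGG U=GWWG R=RRWR D=YRYY L=OBOO
Query 1: U[2] = W
Query 2: U[1] = W
Query 3: F[1] = Y
Query 4: F[0] = O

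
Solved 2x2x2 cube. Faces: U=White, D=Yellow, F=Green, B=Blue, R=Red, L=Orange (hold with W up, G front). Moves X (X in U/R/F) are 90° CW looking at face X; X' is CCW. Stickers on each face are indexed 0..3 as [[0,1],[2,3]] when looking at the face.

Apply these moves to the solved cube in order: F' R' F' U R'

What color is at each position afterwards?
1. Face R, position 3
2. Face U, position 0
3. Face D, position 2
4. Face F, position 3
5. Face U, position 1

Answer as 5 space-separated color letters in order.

After move 1 (F'): F=GGGG U=WWRR R=YRYR D=OOYY L=OWOW
After move 2 (R'): R=RRYY U=WBRB F=GWGR D=OGYG B=YBOB
After move 3 (F'): F=WRGG U=WBRY R=GROY D=WWYG L=OBOR
After move 4 (U): U=RWYB F=GRGG R=YBOY B=OBOB L=WROR
After move 5 (R'): R=BYYO U=ROYO F=GWGB D=WRYG B=GBWB
Query 1: R[3] = O
Query 2: U[0] = R
Query 3: D[2] = Y
Query 4: F[3] = B
Query 5: U[1] = O

Answer: O R Y B O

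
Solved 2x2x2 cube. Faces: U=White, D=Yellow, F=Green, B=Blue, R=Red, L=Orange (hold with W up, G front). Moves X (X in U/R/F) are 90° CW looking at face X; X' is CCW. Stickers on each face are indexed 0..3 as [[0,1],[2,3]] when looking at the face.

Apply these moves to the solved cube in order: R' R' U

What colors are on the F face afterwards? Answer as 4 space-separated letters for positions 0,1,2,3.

After move 1 (R'): R=RRRR U=WBWB F=GWGW D=YGYG B=YBYB
After move 2 (R'): R=RRRR U=WYWY F=GBGB D=YWYW B=GBGB
After move 3 (U): U=WWYY F=RRGB R=GBRR B=OOGB L=GBOO
Query: F face = RRGB

Answer: R R G B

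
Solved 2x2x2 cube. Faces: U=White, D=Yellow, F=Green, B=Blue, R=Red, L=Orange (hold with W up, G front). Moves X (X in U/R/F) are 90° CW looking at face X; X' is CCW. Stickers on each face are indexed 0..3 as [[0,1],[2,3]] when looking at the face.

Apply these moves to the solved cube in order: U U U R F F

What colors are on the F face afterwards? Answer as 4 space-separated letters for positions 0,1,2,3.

Answer: Y G Y O

Derivation:
After move 1 (U): U=WWWW F=RRGG R=BBRR B=OOBB L=GGOO
After move 2 (U): U=WWWW F=BBGG R=OORR B=GGBB L=RROO
After move 3 (U): U=WWWW F=OOGG R=GGRR B=RRBB L=BBOO
After move 4 (R): R=RGRG U=WOWG F=OYGY D=YBYR B=WRWB
After move 5 (F): F=GOYY U=WOOB R=WGGG D=RRYR L=BYOB
After move 6 (F): F=YGYO U=WOBY R=OGBG D=GWYR L=BROR
Query: F face = YGYO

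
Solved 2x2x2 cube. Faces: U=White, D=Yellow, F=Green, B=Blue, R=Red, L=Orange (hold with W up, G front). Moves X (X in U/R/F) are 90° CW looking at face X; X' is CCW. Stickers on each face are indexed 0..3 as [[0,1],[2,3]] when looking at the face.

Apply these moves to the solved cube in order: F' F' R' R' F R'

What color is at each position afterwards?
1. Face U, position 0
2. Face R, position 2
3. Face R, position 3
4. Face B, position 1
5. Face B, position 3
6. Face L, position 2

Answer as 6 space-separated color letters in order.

After move 1 (F'): F=GGGG U=WWRR R=YRYR D=OOYY L=OWOW
After move 2 (F'): F=GGGG U=WWYY R=OROR D=WWYY L=OROR
After move 3 (R'): R=RROO U=WBYB F=GWGY D=WGYG B=YBWB
After move 4 (R'): R=RORO U=WWYY F=GBGB D=WWYY B=GBGB
After move 5 (F): F=GGBB U=WWRR R=YOYO D=RRYY L=OWOW
After move 6 (R'): R=OOYY U=WGRG F=GWBR D=RGYB B=YBRB
Query 1: U[0] = W
Query 2: R[2] = Y
Query 3: R[3] = Y
Query 4: B[1] = B
Query 5: B[3] = B
Query 6: L[2] = O

Answer: W Y Y B B O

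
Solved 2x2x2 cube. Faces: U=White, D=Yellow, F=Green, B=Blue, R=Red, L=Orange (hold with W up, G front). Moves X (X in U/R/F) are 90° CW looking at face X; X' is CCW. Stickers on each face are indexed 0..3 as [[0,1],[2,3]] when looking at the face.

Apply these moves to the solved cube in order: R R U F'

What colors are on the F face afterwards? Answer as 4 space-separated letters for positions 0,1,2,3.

Answer: R B R G

Derivation:
After move 1 (R): R=RRRR U=WGWG F=GYGY D=YBYB B=WBWB
After move 2 (R): R=RRRR U=WYWY F=GBGB D=YWYW B=GBGB
After move 3 (U): U=WWYY F=RRGB R=GBRR B=OOGB L=GBOO
After move 4 (F'): F=RBRG U=WWGR R=WBYR D=BOYW L=GYOY
Query: F face = RBRG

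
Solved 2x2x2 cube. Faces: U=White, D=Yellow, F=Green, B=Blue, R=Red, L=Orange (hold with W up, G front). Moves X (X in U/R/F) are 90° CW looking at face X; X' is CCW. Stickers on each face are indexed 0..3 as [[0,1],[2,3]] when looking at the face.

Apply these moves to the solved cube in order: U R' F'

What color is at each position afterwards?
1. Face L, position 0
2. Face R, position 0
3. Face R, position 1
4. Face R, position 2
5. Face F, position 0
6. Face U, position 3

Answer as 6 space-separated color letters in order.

After move 1 (U): U=WWWW F=RRGG R=BBRR B=OOBB L=GGOO
After move 2 (R'): R=BRBR U=WBWO F=RWGW D=YRYG B=YOYB
After move 3 (F'): F=WWRG U=WBBB R=RRYR D=GOYG L=GOOW
Query 1: L[0] = G
Query 2: R[0] = R
Query 3: R[1] = R
Query 4: R[2] = Y
Query 5: F[0] = W
Query 6: U[3] = B

Answer: G R R Y W B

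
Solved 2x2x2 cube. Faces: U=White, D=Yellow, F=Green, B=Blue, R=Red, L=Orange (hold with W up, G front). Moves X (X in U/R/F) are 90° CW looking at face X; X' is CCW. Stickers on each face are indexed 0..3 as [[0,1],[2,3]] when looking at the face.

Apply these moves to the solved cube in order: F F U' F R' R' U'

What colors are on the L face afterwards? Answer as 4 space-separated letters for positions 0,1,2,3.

Answer: R R O W

Derivation:
After move 1 (F): F=GGGG U=WWOO R=WRWR D=RRYY L=OYOY
After move 2 (F): F=GGGG U=WWYY R=OROR D=WWYY L=OROR
After move 3 (U'): U=WYWY F=ORGG R=GGOR B=ORBB L=BBOR
After move 4 (F): F=GOGR U=WYRB R=WGYR D=OGYY L=BWOW
After move 5 (R'): R=GRWY U=WBRO F=GYGB D=OOYR B=YRGB
After move 6 (R'): R=RYGW U=WGRY F=GBGO D=OYYB B=RROB
After move 7 (U'): U=GYWR F=BWGO R=GBGW B=RYOB L=RROW
Query: L face = RROW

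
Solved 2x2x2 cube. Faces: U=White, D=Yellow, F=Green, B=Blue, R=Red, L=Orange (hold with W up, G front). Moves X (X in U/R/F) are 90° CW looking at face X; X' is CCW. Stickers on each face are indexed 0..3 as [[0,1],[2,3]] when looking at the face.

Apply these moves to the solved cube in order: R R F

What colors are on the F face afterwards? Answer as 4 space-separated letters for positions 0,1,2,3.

After move 1 (R): R=RRRR U=WGWG F=GYGY D=YBYB B=WBWB
After move 2 (R): R=RRRR U=WYWY F=GBGB D=YWYW B=GBGB
After move 3 (F): F=GGBB U=WYOO R=WRYR D=RRYW L=OYOW
Query: F face = GGBB

Answer: G G B B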